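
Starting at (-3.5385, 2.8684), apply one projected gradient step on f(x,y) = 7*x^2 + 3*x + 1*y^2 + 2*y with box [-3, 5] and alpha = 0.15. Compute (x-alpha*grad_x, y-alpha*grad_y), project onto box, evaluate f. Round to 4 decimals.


Step 1: Compute gradient at (-3.5385, 2.8684).
grad_x = 2*7*-3.5385 + 3 = -46.539
grad_y = 2*1*2.8684 + 2 = 7.7368
Step 2: Gradient step.
x_raw = -3.5385 - 0.15*-46.539 = 3.4424
y_raw = 2.8684 - 0.15*7.7368 = 1.7079
Step 3: Project onto [-3, 5].
x_proj = clip(3.4424) = 3.4424
y_proj = clip(1.7079) = 1.7079
Step 4: Evaluate f.
f(3.4424, 1.7079) = 99.6081


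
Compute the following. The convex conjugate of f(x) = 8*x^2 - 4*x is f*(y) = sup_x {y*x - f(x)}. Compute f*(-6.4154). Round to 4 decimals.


f*(y) = sup_x {y*x - a*x^2 - b*x} = sup_x {(y-b)*x - a*x^2}
FOC: (y - b) - 2a*x = 0 => x* = (y - b)/(2a)
x* = (-6.4154 + 4)/(2*8) = -0.151
f*(-6.4154) = (y-b)^2/(4a) = (-6.4154 + 4)^2/(4*8)
= 5.8342/32 = 0.1823


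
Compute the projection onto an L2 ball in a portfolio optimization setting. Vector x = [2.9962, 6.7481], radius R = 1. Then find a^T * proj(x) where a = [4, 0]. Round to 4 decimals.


Step 1: Compute ||x|| (intermediates to 6 decimals).
||x|| = sqrt(2.9962^2 + 6.7481^2) = 7.383364
Step 2: Project.
Since ||x|| > R, scale = R/||x|| = 1/7.383364 = 0.13544, proj(x) = scale * x
proj(x) = [0.405805, 0.913963]
Step 3: Dot product.
a^T * proj(x) = 4*0.405805 + 0*0.913963 = 1.6232


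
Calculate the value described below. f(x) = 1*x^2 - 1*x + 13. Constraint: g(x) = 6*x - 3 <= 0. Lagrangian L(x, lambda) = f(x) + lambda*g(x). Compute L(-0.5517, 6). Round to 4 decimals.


Step 1: Evaluate f(x).
f(-0.5517) = 1*(-0.5517)^2 - 1*(-0.5517) + 13 = 13.8561
Step 2: Evaluate g(x).
g(-0.5517) = 6*-0.5517 - 3 = -6.3102
Step 3: Compute Lagrangian.
L = 13.8561 + 6*-6.3102 = -24.0051


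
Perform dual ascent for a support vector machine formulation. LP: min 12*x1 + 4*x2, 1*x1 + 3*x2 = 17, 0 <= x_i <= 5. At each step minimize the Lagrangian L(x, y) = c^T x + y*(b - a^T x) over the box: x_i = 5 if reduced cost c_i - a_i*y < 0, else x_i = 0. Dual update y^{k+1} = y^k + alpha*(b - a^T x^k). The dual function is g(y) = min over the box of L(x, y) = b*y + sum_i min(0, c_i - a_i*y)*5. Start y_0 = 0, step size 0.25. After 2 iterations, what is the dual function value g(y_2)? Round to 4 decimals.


Dual ascent for LP: min 12*x1 + 4*x2, 1*x1 + 3*x2 = 17, 0 <= x_i <= 5
Step 1: y^k = 0.0, reduced costs: (12.0, 4.0)
  x^k = (0.0, 0.0), subgradient = b - a^T x = 17.0
  y^{k+1} = 0.0 + 0.25*17.0 = 4.25
Step 2: y^k = 4.25, reduced costs: (7.75, -8.75)
  x^k = (0.0, 5.0), subgradient = b - a^T x = 2.0
  y^{k+1} = 4.25 + 0.25*2.0 = 4.75
Dual objective at y_2 = 4.75: reduced costs (7.25, -10.25), box minimizer x = (0.0, 5.0)
g(y_2) = b*y + (c1 - a1*y)*x1 + (c2 - a2*y)*x2 = 17*4.75 + 7.25*0.0 + (-10.25)*5.0 = 80.75 + 0.0 - 51.25 = 29.5


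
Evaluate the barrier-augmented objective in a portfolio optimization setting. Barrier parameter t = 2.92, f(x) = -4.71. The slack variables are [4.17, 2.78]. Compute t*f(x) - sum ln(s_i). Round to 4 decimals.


Step 1: Compute log-barrier.
ln values: [1.4279, 1.0225]
phi = -(1.4279 + 1.0225) = -2.4504
Step 2: Compute augmented objective.
t*f(x) = 2.92*-4.71 = -13.7532
Total = -13.7532 - 2.4504 = -16.2036


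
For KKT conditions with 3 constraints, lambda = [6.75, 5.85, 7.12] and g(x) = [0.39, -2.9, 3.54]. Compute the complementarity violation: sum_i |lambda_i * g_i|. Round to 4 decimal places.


KKT complementary slackness check:
lambda_1 * g_1 = 6.75 * 0.39 = 2.6325
lambda_2 * g_2 = 5.85 * -2.9 = -16.965
lambda_3 * g_3 = 7.12 * 3.54 = 25.2048
Total violation = 2.6325 + 16.965 + 25.2048 = 44.8023


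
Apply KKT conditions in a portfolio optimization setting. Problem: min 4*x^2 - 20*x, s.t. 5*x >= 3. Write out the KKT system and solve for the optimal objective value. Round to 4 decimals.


Step 1: Try lambda = 0 (constraint inactive).
Stationarity: 2*4*x - 20 = 0
x* = 20/(2*4) = 2.5
Check constraint: 5*2.5 = 12.5 >= 3 -- satisfied.
Step 2: Compute optimal value.
f(x*) = 4*2.5^2 - 20*2.5 = -25.0


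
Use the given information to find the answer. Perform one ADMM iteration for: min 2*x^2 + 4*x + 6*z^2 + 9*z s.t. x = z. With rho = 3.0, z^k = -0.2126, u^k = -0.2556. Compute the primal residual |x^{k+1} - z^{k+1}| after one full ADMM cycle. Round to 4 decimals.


ADMM iteration with rho = 3.0, z^k = -0.2126, u^k = -0.2556
Step 1: x-update.
Minimize 2*x^2 + 4*x + (3.0/2)*(x + 0.2126 - 0.2556)^2
FOC: (2*2 + 3.0)*x = -4 + 3.0*(-0.2126 + 0.2556)
x^{k+1} = -0.553
Step 2: z-update.
Minimize 6*z^2 + 9*z + (3.0/2)*(-0.553 - z - 0.2556)^2
FOC: (2*6 + 3.0)*z = -9 + 3.0*(-0.553 - 0.2556)
z^{k+1} = -0.7617
Step 3: u-update.
u^{k+1} = -0.2556 - 0.553 + 0.7617 = -0.0469
Step 4: Primal residual = |-0.553 + 0.7617| = 0.2087


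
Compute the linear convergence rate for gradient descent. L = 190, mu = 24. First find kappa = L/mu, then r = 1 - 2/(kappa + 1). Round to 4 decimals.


Step 1: Compute the condition number.
kappa = L/mu = 190/24 = 7.9167
Step 2: Compute the convergence rate.
r = 1 - 2/(kappa + 1) = 1 - 2*mu/(L + mu) = (L - mu)/(L + mu) = 166/214 = 0.7757


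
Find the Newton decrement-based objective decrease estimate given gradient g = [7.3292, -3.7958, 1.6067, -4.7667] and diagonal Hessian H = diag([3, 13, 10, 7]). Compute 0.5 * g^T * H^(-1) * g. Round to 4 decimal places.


Step 1: H is diagonal, so H^(-1) * g = [2.4431, -0.292, 0.1607, -0.681].
Step 2: g^T H^(-1) g = sum_i g_i^2 / H_ii
  = (7.3292)^2/3 + (-3.7958)^2/13 + (1.6067)^2/10 + (-4.7667)^2/7
  = 17.9057 + 1.1083 + 0.2581 + 3.2459 = 22.5181
Step 3: Objective decrease = 0.5 * g^T H^(-1) g = 11.2591


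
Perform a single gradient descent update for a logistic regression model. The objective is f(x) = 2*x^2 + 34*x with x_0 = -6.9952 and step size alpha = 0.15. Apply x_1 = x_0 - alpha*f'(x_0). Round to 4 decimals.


We compute the gradient at x_0 and apply the update.
f'(x) = 4*x + 34
f'(-6.9952) = 4*-6.9952 + 34 = 6.0192
x_1 = -6.9952 - 0.15*6.0192 = -7.8981


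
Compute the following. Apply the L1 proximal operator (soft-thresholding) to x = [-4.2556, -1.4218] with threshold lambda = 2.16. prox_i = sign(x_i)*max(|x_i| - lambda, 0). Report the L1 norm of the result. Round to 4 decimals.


Soft-thresholding with lambda = 2.16:
prox(-4.2556) = sign(-4.2556)*max(|-4.2556| - 2.16, 0) = -2.0956
prox(-1.4218) = sign(-1.4218)*max(|-1.4218| - 2.16, 0) = 0.0
prox(x) = [-2.0956, 0.0]
||prox(x)||_1 = 2.0956 + 0.0 = 2.0956


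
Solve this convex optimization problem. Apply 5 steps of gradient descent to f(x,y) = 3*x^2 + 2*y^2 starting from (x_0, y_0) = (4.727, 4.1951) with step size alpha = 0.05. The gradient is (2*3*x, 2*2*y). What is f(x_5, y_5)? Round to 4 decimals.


Gradient descent on f(x,y) = 3*x^2 + 2*y^2.
Starting point: (4.727, 4.1951), alpha = 0.05
Step 1: grad_x = 2*3*4.727 = 28.362, grad_y = 2*2*4.1951 = 16.7804
  x_1 = 4.727 - 0.05*28.362 = 3.3089
  y_1 = 4.1951 - 0.05*16.7804 = 3.3561
Step 2: grad_x = 2*3*3.3089 = 19.8534, grad_y = 2*2*3.3561 = 13.4243
  x_2 = 3.3089 - 0.05*19.8534 = 2.3162
  y_2 = 3.3561 - 0.05*13.4243 = 2.6849
Step 3: grad_x = 2*3*2.3162 = 13.8974, grad_y = 2*2*2.6849 = 10.7395
  x_3 = 2.3162 - 0.05*13.8974 = 1.6214
  y_3 = 2.6849 - 0.05*10.7395 = 2.1479
Step 4: grad_x = 2*3*1.6214 = 9.7282, grad_y = 2*2*2.1479 = 8.5916
  x_4 = 1.6214 - 0.05*9.7282 = 1.135
  y_4 = 2.1479 - 0.05*8.5916 = 1.7183
Step 5: grad_x = 2*3*1.135 = 6.8097, grad_y = 2*2*1.7183 = 6.8733
  x_5 = 1.135 - 0.05*6.8097 = 0.7945
  y_5 = 1.7183 - 0.05*6.8733 = 1.3747
f(0.7945, 1.3747) = 3*0.7945^2 + 2*1.3747^2 = 5.6729


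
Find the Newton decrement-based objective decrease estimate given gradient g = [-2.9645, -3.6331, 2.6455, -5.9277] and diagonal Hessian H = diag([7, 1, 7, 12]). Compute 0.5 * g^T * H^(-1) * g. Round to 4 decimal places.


Step 1: H is diagonal, so H^(-1) * g = [-0.4235, -3.6331, 0.3779, -0.494].
Step 2: g^T H^(-1) g = sum_i g_i^2 / H_ii
  = (-2.9645)^2/7 + (-3.6331)^2/1 + (2.6455)^2/7 + (-5.9277)^2/12
  = 1.2555 + 13.1994 + 0.9998 + 2.9281 = 18.3828
Step 3: Objective decrease = 0.5 * g^T H^(-1) g = 9.1914


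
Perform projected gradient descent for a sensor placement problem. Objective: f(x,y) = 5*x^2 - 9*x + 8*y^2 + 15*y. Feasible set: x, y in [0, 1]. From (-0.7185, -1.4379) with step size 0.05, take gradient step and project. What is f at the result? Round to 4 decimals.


Step 1: Compute gradient at (-0.7185, -1.4379).
grad_x = 2*5*-0.7185 - 9 = -16.185
grad_y = 2*8*-1.4379 + 15 = -8.0064
Step 2: Gradient step.
x_raw = -0.7185 - 0.05*-16.185 = 0.0908
y_raw = -1.4379 - 0.05*-8.0064 = -1.0376
Step 3: Project onto [0, 1].
x_proj = clip(0.0908) = 0.0908
y_proj = clip(-1.0376) = 0.0
Step 4: Evaluate f.
f(0.0908, 0.0) = -0.7756


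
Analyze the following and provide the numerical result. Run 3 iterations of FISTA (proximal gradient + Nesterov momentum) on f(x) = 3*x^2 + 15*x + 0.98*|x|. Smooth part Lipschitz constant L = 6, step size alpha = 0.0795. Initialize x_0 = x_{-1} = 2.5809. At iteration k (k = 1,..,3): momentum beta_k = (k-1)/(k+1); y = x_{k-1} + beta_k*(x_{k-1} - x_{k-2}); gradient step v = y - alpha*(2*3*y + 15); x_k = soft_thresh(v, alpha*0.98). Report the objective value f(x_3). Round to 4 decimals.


FISTA on f(x) = 3*x^2 + 15*x + 0.98*|x|
L = 6, alpha = 0.0795
Iteration 1: beta = 0.0, y = 2.5809 + 0.0*(2.5809 - 2.5809) = 2.5809
  grad(y) = 30.4854, v = y - alpha*grad = 0.1573
  prox(v) = soft_thresh(0.1573, 0.0779) = 0.0794
Iteration 2: beta = 0.3333, y = 0.0794 + 0.3333*(0.0794 - 2.5809) = -0.7544
  grad(y) = 10.4734, v = y - alpha*grad = -1.5871
  prox(v) = soft_thresh(-1.5871, 0.0779) = -1.5092
Iteration 3: beta = 0.5, y = -1.5092 + 0.5*(-1.5092 - 0.0794) = -2.3034
  grad(y) = 1.1794, v = y - alpha*grad = -2.3972
  prox(v) = soft_thresh(-2.3972, 0.0779) = -2.3193
f(x_3) = 3*(-2.3193)^2 + 15*(-2.3193) + 0.98*|-2.3193| = -16.3791


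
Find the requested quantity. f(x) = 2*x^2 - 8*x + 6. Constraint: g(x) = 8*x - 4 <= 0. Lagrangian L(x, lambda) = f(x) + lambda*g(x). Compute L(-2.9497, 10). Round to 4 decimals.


Step 1: Evaluate f(x).
f(-2.9497) = 2*(-2.9497)^2 - 8*(-2.9497) + 6 = 46.9991
Step 2: Evaluate g(x).
g(-2.9497) = 8*-2.9497 - 4 = -27.5976
Step 3: Compute Lagrangian.
L = 46.9991 + 10*-27.5976 = -228.9769


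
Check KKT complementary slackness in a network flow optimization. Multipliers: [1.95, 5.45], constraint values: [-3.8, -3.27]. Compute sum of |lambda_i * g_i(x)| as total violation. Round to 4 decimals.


KKT complementary slackness check:
lambda_1 * g_1 = 1.95 * -3.8 = -7.41
lambda_2 * g_2 = 5.45 * -3.27 = -17.8215
Total violation = 7.41 + 17.8215 = 25.2315


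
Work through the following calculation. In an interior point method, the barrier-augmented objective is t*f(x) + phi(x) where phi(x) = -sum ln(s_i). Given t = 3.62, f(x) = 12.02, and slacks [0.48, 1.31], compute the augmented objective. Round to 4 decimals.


Step 1: Compute log-barrier.
ln values: [-0.734, 0.27]
phi = -(-0.734 + 0.27) = 0.4639
Step 2: Compute augmented objective.
t*f(x) = 3.62*12.02 = 43.5124
Total = 43.5124 + 0.4639 = 43.9763


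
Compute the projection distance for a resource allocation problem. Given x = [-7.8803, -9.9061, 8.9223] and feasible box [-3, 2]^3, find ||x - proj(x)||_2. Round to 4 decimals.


Project each component onto [-3, 2].
clip(-7.8803) = -3.0, clip(-9.9061) = -3.0, clip(8.9223) = 2.0
Projection = [-3.0, -3.0, 2.0]
Squared diffs: [23.8173, 47.6942, 47.9182]
Distance = sqrt(119.4297) = 10.9284


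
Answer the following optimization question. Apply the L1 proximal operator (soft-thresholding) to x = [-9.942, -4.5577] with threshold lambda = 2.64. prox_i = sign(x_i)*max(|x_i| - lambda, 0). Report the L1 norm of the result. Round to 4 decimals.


Soft-thresholding with lambda = 2.64:
prox(-9.942) = sign(-9.942)*max(|-9.942| - 2.64, 0) = -7.302
prox(-4.5577) = sign(-4.5577)*max(|-4.5577| - 2.64, 0) = -1.9177
prox(x) = [-7.302, -1.9177]
||prox(x)||_1 = 7.302 + 1.9177 = 9.2197


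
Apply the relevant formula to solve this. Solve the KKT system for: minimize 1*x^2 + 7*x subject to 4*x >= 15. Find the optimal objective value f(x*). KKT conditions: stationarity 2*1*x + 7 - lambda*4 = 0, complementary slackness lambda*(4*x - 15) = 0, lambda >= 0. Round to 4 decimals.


Step 1: Try lambda = 0 (constraint inactive).
x_unc = -7/(2*1) = -3.5
Check: 4*-3.5 = -14.0 < 15 -- violated!
Step 2: Constraint must be active: 4*x = 15
x* = 15/4 = 3.75
lambda = (2*1*3.75 + 7)/4 = 3.625
Step 3: Compute optimal value.
f(x*) = 1*3.75^2 + 7*3.75 = 40.3125


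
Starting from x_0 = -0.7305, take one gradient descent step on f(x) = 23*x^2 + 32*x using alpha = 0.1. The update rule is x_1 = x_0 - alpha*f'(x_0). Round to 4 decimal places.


We compute the gradient at x_0 and apply the update.
f'(x) = 46*x + 32
f'(-0.7305) = 46*-0.7305 + 32 = -1.603
x_1 = -0.7305 - 0.1*-1.603 = -0.5702


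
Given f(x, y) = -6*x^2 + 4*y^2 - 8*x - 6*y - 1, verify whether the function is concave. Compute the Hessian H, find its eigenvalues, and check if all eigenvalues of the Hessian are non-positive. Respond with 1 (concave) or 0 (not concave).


The Hessian of f(x,y) = -6*x^2 + 4*y^2 - 8*x - 6*y - 1 is:
H = [[-12, 0], [0, 8]]
Trace = -12 + 8 = -4
Determinant = -12*8 - (0)^2 = -96
Discriminant = (-4)^2 - 4*-96 = 400.0
Eigenvalues: lambda_1 = -12.0, lambda_2 = 8.0
The function is not concave.

0


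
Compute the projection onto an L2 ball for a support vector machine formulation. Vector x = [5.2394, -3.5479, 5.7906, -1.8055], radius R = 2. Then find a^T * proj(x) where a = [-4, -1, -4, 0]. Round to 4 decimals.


Step 1: Compute ||x|| (intermediates to 6 decimals).
||x|| = sqrt(5.2394^2 + (-3.5479)^2 + 5.7906^2 + (-1.8055)^2) = 8.76526
Step 2: Project.
Since ||x|| > R, scale = R/||x|| = 2/8.76526 = 0.228173, proj(x) = scale * x
proj(x) = [1.19549, -0.809535, 1.321259, -0.411966]
Step 3: Dot product.
a^T * proj(x) = -4*1.19549 - 1*(-0.809535) - 4*1.321259 + 0*(-0.411966) = -9.2575


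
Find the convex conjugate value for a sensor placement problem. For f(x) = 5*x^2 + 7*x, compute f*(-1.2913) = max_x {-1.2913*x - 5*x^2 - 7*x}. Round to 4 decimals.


f*(y) = sup_x {y*x - a*x^2 - b*x} = sup_x {(y-b)*x - a*x^2}
FOC: (y - b) - 2a*x = 0 => x* = (y - b)/(2a)
x* = (-1.2913 - 7)/(2*5) = -0.8291
f*(-1.2913) = (y-b)^2/(4a) = (-1.2913 - 7)^2/(4*5)
= 68.7457/20 = 3.4373


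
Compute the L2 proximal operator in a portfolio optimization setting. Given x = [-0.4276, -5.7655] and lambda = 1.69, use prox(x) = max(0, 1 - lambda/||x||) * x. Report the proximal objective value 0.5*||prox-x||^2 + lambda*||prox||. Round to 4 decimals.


Step 1: Compute ||x||.
||x|| = 5.7813
Step 2: Compute scaling factor.
scale = max(0, 1 - 1.69/5.7813) = 0.7077
Step 3: prox(x) = [-0.3026, -4.0801]
||prox(x)|| = 4.0913
Step 4: Proximal objective.
0.5*||prox-x||^2 = 1.4281
lambda*||prox|| = 6.9143
Total = 8.3424


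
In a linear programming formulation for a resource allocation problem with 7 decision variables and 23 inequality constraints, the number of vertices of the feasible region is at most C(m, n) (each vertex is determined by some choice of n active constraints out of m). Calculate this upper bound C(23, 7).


Each vertex corresponds to some choice of n active constraints out of m, so the number of vertices is at most C(m, n) = m! / (n!(m-n)!).
m = 23, n = 7
Numerator: 23 * 22 * 21 * 20 * 19 * 18 * 17
Denominator: 7! = 5040
C(23, 7) = 245157


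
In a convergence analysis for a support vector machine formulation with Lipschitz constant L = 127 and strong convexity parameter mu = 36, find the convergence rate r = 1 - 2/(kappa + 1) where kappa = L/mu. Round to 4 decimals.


Step 1: Compute the condition number.
kappa = L/mu = 127/36 = 3.5278
Step 2: Compute the convergence rate.
r = 1 - 2/(kappa + 1) = 1 - 2*mu/(L + mu) = (L - mu)/(L + mu) = 91/163 = 0.5583


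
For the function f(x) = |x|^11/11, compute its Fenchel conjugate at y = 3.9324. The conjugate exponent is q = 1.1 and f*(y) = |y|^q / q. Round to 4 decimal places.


The conjugate exponent q satisfies 1/p + 1/q = 1.
p = 11, so q = 11/(11 - 1) = 1.1
|y|^q = 3.9324^1.1 = 4.5094
f*(3.9324) = 4.5094 / 1.1 = 4.0995


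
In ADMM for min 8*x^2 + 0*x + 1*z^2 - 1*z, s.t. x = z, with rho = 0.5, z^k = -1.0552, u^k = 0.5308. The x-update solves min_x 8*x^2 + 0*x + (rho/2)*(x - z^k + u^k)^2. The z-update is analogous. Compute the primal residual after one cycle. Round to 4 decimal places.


ADMM iteration with rho = 0.5, z^k = -1.0552, u^k = 0.5308
Step 1: x-update.
Minimize 8*x^2 + 0*x + (0.5/2)*(x + 1.0552 + 0.5308)^2
FOC: (2*8 + 0.5)*x = 0 + 0.5*(-1.0552 - 0.5308)
x^{k+1} = -0.0481
Step 2: z-update.
Minimize 1*z^2 - 1*z + (0.5/2)*(-0.0481 - z + 0.5308)^2
FOC: (2*1 + 0.5)*z = 1 + 0.5*(-0.0481 + 0.5308)
z^{k+1} = 0.4965
Step 3: u-update.
u^{k+1} = 0.5308 - 0.0481 - 0.4965 = -0.0138
Step 4: Primal residual = |-0.0481 - 0.4965| = 0.5446


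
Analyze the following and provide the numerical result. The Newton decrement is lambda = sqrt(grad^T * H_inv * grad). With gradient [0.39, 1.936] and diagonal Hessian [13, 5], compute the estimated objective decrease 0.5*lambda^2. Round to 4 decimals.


Step 1: H is diagonal, so H^(-1) * g = [0.03, 0.3872].
Step 2: g^T H^(-1) g = sum_i g_i^2 / H_ii
  = (0.39)^2/13 + (1.936)^2/5
  = 0.0117 + 0.7496 = 0.7613
Step 3: Objective decrease = 0.5 * g^T H^(-1) g = 0.3807


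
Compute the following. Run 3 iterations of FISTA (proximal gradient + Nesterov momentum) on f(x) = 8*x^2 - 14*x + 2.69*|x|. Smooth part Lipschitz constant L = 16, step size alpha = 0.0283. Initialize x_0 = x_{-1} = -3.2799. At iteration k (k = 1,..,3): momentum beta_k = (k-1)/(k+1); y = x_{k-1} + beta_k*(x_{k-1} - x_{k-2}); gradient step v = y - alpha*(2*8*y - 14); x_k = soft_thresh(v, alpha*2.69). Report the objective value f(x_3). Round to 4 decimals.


FISTA on f(x) = 8*x^2 - 14*x + 2.69*|x|
L = 16, alpha = 0.0283
Iteration 1: beta = 0.0, y = -3.2799 + 0.0*(-3.2799 + 3.2799) = -3.2799
  grad(y) = -66.4784, v = y - alpha*grad = -1.3986
  prox(v) = soft_thresh(-1.3986, 0.0761) = -1.3224
Iteration 2: beta = 0.3333, y = -1.3224 + 0.3333*(-1.3224 + 3.2799) = -0.6699
  grad(y) = -24.7191, v = y - alpha*grad = 0.0296
  prox(v) = soft_thresh(0.0296, 0.0761) = 0.0
Iteration 3: beta = 0.5, y = 0.0 + 0.5*(0.0 + 1.3224) = 0.6612
  grad(y) = -3.4205, v = y - alpha*grad = 0.758
  prox(v) = soft_thresh(0.758, 0.0761) = 0.6819
f(x_3) = 8*0.6819^2 - 14*0.6819 + 2.69*|0.6819| = -3.9924


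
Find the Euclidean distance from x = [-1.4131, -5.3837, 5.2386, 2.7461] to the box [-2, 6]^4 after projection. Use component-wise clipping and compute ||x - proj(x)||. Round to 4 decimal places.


Project each component onto [-2, 6].
clip(-1.4131) = -1.4131, clip(-5.3837) = -2.0, clip(5.2386) = 5.2386, clip(2.7461) = 2.7461
Projection = [-1.4131, -2.0, 5.2386, 2.7461]
Squared diffs: [0.0, 11.4494, 0.0, 0.0]
Distance = sqrt(11.4494) = 3.3837


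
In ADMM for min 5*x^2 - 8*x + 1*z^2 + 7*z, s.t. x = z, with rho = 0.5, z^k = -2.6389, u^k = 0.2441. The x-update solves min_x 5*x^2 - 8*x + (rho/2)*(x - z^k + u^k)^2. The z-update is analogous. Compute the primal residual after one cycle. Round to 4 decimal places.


ADMM iteration with rho = 0.5, z^k = -2.6389, u^k = 0.2441
Step 1: x-update.
Minimize 5*x^2 - 8*x + (0.5/2)*(x + 2.6389 + 0.2441)^2
FOC: (2*5 + 0.5)*x = 8 + 0.5*(-2.6389 - 0.2441)
x^{k+1} = 0.6246
Step 2: z-update.
Minimize 1*z^2 + 7*z + (0.5/2)*(0.6246 - z + 0.2441)^2
FOC: (2*1 + 0.5)*z = -7 + 0.5*(0.6246 + 0.2441)
z^{k+1} = -2.6263
Step 3: u-update.
u^{k+1} = 0.2441 + 0.6246 + 2.6263 = 3.495
Step 4: Primal residual = |0.6246 + 2.6263| = 3.2509


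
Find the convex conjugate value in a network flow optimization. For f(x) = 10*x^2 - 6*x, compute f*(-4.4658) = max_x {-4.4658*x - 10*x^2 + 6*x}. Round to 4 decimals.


f*(y) = sup_x {y*x - a*x^2 - b*x} = sup_x {(y-b)*x - a*x^2}
FOC: (y - b) - 2a*x = 0 => x* = (y - b)/(2a)
x* = (-4.4658 + 6)/(2*10) = 0.0767
f*(-4.4658) = (y-b)^2/(4a) = (-4.4658 + 6)^2/(4*10)
= 2.3538/40 = 0.0588


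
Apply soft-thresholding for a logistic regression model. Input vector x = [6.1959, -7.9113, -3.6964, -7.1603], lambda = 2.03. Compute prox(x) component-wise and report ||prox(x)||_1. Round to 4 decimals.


Soft-thresholding with lambda = 2.03:
prox(6.1959) = sign(6.1959)*max(|6.1959| - 2.03, 0) = 4.1659
prox(-7.9113) = sign(-7.9113)*max(|-7.9113| - 2.03, 0) = -5.8813
prox(-3.6964) = sign(-3.6964)*max(|-3.6964| - 2.03, 0) = -1.6664
prox(-7.1603) = sign(-7.1603)*max(|-7.1603| - 2.03, 0) = -5.1303
prox(x) = [4.1659, -5.8813, -1.6664, -5.1303]
||prox(x)||_1 = 4.1659 + 5.8813 + 1.6664 + 5.1303 = 16.8439


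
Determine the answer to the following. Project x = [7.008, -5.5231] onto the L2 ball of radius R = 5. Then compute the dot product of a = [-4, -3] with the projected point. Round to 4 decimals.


Step 1: Compute ||x|| (intermediates to 6 decimals).
||x|| = sqrt(7.008^2 + (-5.5231)^2) = 8.922819
Step 2: Project.
Since ||x|| > R, scale = R/||x|| = 5/8.922819 = 0.560361, proj(x) = scale * x
proj(x) = [3.92701, -3.09493]
Step 3: Dot product.
a^T * proj(x) = -4*3.92701 - 3*(-3.09493) = -6.4233


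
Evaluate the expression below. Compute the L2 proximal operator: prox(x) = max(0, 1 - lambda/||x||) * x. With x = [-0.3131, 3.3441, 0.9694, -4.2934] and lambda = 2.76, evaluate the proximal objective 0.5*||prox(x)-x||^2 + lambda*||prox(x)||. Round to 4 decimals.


Step 1: Compute ||x||.
||x|| = 5.5366
Step 2: Compute scaling factor.
scale = max(0, 1 - 2.76/5.5366) = 0.5015
Step 3: prox(x) = [-0.157, 1.6771, 0.4862, -2.1531]
||prox(x)|| = 2.7766
Step 4: Proximal objective.
0.5*||prox-x||^2 = 3.8088
lambda*||prox|| = 7.6634
Total = 11.4722


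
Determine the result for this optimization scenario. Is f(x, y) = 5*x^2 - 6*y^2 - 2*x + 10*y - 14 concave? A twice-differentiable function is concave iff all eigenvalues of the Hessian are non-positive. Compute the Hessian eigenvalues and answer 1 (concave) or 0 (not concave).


The Hessian of f(x,y) = 5*x^2 - 6*y^2 - 2*x + 10*y - 14 is:
H = [[10, 0], [0, -12]]
Trace = 10 - 12 = -2
Determinant = 10*-12 - (0)^2 = -120
Discriminant = (-2)^2 - 4*-120 = 484.0
Eigenvalues: lambda_1 = -12.0, lambda_2 = 10.0
The function is not concave.

0


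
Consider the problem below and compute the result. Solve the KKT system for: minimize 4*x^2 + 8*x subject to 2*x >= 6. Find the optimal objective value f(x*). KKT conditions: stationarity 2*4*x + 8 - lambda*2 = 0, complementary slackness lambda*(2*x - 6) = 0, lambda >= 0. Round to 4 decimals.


Step 1: Try lambda = 0 (constraint inactive).
x_unc = -8/(2*4) = -1.0
Check: 2*-1.0 = -2.0 < 6 -- violated!
Step 2: Constraint must be active: 2*x = 6
x* = 6/2 = 3.0
lambda = (2*4*3.0 + 8)/2 = 16.0
Step 3: Compute optimal value.
f(x*) = 4*3.0^2 + 8*3.0 = 60.0


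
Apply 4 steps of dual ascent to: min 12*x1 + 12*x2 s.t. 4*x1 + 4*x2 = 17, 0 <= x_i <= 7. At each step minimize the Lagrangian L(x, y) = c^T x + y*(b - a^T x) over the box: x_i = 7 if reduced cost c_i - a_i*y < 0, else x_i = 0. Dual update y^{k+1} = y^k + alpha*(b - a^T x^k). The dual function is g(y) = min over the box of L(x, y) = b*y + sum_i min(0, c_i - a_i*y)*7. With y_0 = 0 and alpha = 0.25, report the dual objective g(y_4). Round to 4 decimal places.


Dual ascent for LP: min 12*x1 + 12*x2, 4*x1 + 4*x2 = 17, 0 <= x_i <= 7
Step 1: y^k = 0.0, reduced costs: (12.0, 12.0)
  x^k = (0.0, 0.0), subgradient = b - a^T x = 17.0
  y^{k+1} = 0.0 + 0.25*17.0 = 4.25
Step 2: y^k = 4.25, reduced costs: (-5.0, -5.0)
  x^k = (7.0, 7.0), subgradient = b - a^T x = -39.0
  y^{k+1} = 4.25 + 0.25*-39.0 = -5.5
Step 3: y^k = -5.5, reduced costs: (34.0, 34.0)
  x^k = (0.0, 0.0), subgradient = b - a^T x = 17.0
  y^{k+1} = -5.5 + 0.25*17.0 = -1.25
Step 4: y^k = -1.25, reduced costs: (17.0, 17.0)
  x^k = (0.0, 0.0), subgradient = b - a^T x = 17.0
  y^{k+1} = -1.25 + 0.25*17.0 = 3.0
Dual objective at y_4 = 3.0: reduced costs (0.0, 0.0), box minimizer x = (0.0, 0.0)
g(y_4) = b*y + (c1 - a1*y)*x1 + (c2 - a2*y)*x2 = 17*3.0 + 0.0*0.0 + 0.0*0.0 = 51.0 + 0.0 + 0.0 = 51.0


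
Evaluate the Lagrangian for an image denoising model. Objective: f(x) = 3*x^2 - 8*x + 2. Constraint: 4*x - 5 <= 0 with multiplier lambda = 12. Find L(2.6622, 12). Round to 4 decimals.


Step 1: Evaluate f(x).
f(2.6622) = 3*2.6622^2 - 8*2.6622 + 2 = 1.9643
Step 2: Evaluate g(x).
g(2.6622) = 4*2.6622 - 5 = 5.6488
Step 3: Compute Lagrangian.
L = 1.9643 + 12*5.6488 = 69.7499


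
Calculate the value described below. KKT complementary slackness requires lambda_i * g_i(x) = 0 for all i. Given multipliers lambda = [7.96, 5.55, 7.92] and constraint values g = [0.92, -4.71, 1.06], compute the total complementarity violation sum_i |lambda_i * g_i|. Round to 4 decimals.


KKT complementary slackness check:
lambda_1 * g_1 = 7.96 * 0.92 = 7.3232
lambda_2 * g_2 = 5.55 * -4.71 = -26.1405
lambda_3 * g_3 = 7.92 * 1.06 = 8.3952
Total violation = 7.3232 + 26.1405 + 8.3952 = 41.8589


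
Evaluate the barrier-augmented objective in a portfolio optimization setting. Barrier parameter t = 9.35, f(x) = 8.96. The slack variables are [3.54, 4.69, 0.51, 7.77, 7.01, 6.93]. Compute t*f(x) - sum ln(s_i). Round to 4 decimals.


Step 1: Compute log-barrier.
ln values: [1.2641, 1.5454, -0.6733, 2.0503, 1.9473, 1.9359]
phi = -(1.2641 + 1.5454 - 0.6733 + 2.0503 + 1.9473 + 1.9359) = -8.0697
Step 2: Compute augmented objective.
t*f(x) = 9.35*8.96 = 83.776
Total = 83.776 - 8.0697 = 75.7063


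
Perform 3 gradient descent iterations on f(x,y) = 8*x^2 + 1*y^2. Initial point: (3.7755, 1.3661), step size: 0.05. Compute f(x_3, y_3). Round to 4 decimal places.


Gradient descent on f(x,y) = 8*x^2 + 1*y^2.
Starting point: (3.7755, 1.3661), alpha = 0.05
Step 1: grad_x = 2*8*3.7755 = 60.408, grad_y = 2*1*1.3661 = 2.7322
  x_1 = 3.7755 - 0.05*60.408 = 0.7551
  y_1 = 1.3661 - 0.05*2.7322 = 1.2295
Step 2: grad_x = 2*8*0.7551 = 12.0816, grad_y = 2*1*1.2295 = 2.459
  x_2 = 0.7551 - 0.05*12.0816 = 0.151
  y_2 = 1.2295 - 0.05*2.459 = 1.1065
Step 3: grad_x = 2*8*0.151 = 2.4163, grad_y = 2*1*1.1065 = 2.2131
  x_3 = 0.151 - 0.05*2.4163 = 0.0302
  y_3 = 1.1065 - 0.05*2.2131 = 0.9959
f(0.0302, 0.9959) = 8*0.0302^2 + 1*0.9959^2 = 0.9991


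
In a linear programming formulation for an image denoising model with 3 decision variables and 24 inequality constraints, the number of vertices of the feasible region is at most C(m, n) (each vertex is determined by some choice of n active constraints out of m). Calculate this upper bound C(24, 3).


Each vertex corresponds to some choice of n active constraints out of m, so the number of vertices is at most C(m, n) = m! / (n!(m-n)!).
m = 24, n = 3
Numerator: 24 * 23 * 22
Denominator: 3! = 6
C(24, 3) = 2024


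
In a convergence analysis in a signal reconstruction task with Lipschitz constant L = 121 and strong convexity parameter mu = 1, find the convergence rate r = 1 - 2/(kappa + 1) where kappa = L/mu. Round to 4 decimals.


Step 1: Compute the condition number.
kappa = L/mu = 121/1 = 121.0
Step 2: Compute the convergence rate.
r = 1 - 2/(kappa + 1) = 1 - 2*mu/(L + mu) = (L - mu)/(L + mu) = 120/122 = 0.9836


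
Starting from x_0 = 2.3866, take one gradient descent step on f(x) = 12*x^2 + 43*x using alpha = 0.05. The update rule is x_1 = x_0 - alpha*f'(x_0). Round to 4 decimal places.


We compute the gradient at x_0 and apply the update.
f'(x) = 24*x + 43
f'(2.3866) = 24*2.3866 + 43 = 100.2784
x_1 = 2.3866 - 0.05*100.2784 = -2.6273


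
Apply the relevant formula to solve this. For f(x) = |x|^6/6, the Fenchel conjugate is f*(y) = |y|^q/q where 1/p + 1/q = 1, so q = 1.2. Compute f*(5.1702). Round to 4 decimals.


The conjugate exponent q satisfies 1/p + 1/q = 1.
p = 6, so q = 6/(6 - 1) = 1.2
|y|^q = 5.1702^1.2 = 7.1814
f*(5.1702) = 7.1814 / 1.2 = 5.9845


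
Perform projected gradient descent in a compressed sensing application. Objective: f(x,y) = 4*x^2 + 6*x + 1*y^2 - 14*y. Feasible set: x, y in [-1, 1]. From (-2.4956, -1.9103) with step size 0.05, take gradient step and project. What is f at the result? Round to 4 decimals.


Step 1: Compute gradient at (-2.4956, -1.9103).
grad_x = 2*4*-2.4956 + 6 = -13.9648
grad_y = 2*1*-1.9103 - 14 = -17.8206
Step 2: Gradient step.
x_raw = -2.4956 - 0.05*-13.9648 = -1.7974
y_raw = -1.9103 - 0.05*-17.8206 = -1.0193
Step 3: Project onto [-1, 1].
x_proj = clip(-1.7974) = -1.0
y_proj = clip(-1.0193) = -1.0
Step 4: Evaluate f.
f(-1.0, -1.0) = 13.0


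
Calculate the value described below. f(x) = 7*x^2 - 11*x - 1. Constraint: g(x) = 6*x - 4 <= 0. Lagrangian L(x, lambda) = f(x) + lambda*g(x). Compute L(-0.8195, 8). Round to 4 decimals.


Step 1: Evaluate f(x).
f(-0.8195) = 7*(-0.8195)^2 - 11*(-0.8195) - 1 = 12.7156
Step 2: Evaluate g(x).
g(-0.8195) = 6*-0.8195 - 4 = -8.917
Step 3: Compute Lagrangian.
L = 12.7156 + 8*-8.917 = -58.6204


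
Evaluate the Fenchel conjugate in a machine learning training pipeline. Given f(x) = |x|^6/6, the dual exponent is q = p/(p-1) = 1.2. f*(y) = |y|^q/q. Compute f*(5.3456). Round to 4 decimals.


The conjugate exponent q satisfies 1/p + 1/q = 1.
p = 6, so q = 6/(6 - 1) = 1.2
|y|^q = 5.3456^1.2 = 7.4747
f*(5.3456) = 7.4747 / 1.2 = 6.2289


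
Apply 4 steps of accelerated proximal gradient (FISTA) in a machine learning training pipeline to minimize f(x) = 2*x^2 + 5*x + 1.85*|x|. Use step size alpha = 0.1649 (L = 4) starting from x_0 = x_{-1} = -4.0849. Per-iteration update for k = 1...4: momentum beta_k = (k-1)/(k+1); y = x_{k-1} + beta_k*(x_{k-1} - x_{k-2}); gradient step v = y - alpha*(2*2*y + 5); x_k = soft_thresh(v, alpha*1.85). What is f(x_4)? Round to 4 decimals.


FISTA on f(x) = 2*x^2 + 5*x + 1.85*|x|
L = 4, alpha = 0.1649
Iteration 1: beta = 0.0, y = -4.0849 + 0.0*(-4.0849 + 4.0849) = -4.0849
  grad(y) = -11.3396, v = y - alpha*grad = -2.215
  prox(v) = soft_thresh(-2.215, 0.3051) = -1.9099
Iteration 2: beta = 0.3333, y = -1.9099 + 0.3333*(-1.9099 + 4.0849) = -1.1849
  grad(y) = 0.2602, v = y - alpha*grad = -1.2279
  prox(v) = soft_thresh(-1.2279, 0.3051) = -0.9228
Iteration 3: beta = 0.5, y = -0.9228 + 0.5*(-0.9228 + 1.9099) = -0.4292
  grad(y) = 3.2831, v = y - alpha*grad = -0.9706
  prox(v) = soft_thresh(-0.9706, 0.3051) = -0.6655
Iteration 4: beta = 0.6, y = -0.6655 + 0.6*(-0.6655 + 0.9228) = -0.5112
  grad(y) = 2.9552, v = y - alpha*grad = -0.9985
  prox(v) = soft_thresh(-0.9985, 0.3051) = -0.6934
f(x_4) = 2*(-0.6934)^2 + 5*(-0.6934) + 1.85*|-0.6934| = -1.2226


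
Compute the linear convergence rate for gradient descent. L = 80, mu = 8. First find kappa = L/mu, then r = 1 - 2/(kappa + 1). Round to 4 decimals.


Step 1: Compute the condition number.
kappa = L/mu = 80/8 = 10.0
Step 2: Compute the convergence rate.
r = 1 - 2/(kappa + 1) = 1 - 2*mu/(L + mu) = (L - mu)/(L + mu) = 72/88 = 0.8182


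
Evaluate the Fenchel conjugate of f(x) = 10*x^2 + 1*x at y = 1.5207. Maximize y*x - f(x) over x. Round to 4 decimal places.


f*(y) = sup_x {y*x - a*x^2 - b*x} = sup_x {(y-b)*x - a*x^2}
FOC: (y - b) - 2a*x = 0 => x* = (y - b)/(2a)
x* = (1.5207 - 1)/(2*10) = 0.026
f*(1.5207) = (y-b)^2/(4a) = (1.5207 - 1)^2/(4*10)
= 0.2711/40 = 0.0068


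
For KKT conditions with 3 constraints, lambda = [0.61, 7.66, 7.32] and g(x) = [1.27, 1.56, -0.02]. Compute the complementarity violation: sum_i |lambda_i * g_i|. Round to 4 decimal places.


KKT complementary slackness check:
lambda_1 * g_1 = 0.61 * 1.27 = 0.7747
lambda_2 * g_2 = 7.66 * 1.56 = 11.9496
lambda_3 * g_3 = 7.32 * -0.02 = -0.1464
Total violation = 0.7747 + 11.9496 + 0.1464 = 12.8707


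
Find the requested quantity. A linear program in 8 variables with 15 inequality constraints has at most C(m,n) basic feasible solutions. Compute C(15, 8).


Each vertex corresponds to some choice of n active constraints out of m, so the number of vertices is at most C(m, n) = m! / (n!(m-n)!).
m = 15, n = 8
Numerator: 15 * 14 * 13 * 12 * 11 * 10 * 9 * 8
Denominator: 8! = 40320
C(15, 8) = 6435


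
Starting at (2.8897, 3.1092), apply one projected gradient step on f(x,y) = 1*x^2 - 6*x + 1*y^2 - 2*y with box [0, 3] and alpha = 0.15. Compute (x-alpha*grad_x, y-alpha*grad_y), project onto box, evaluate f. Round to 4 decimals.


Step 1: Compute gradient at (2.8897, 3.1092).
grad_x = 2*1*2.8897 - 6 = -0.2206
grad_y = 2*1*3.1092 - 2 = 4.2184
Step 2: Gradient step.
x_raw = 2.8897 - 0.15*-0.2206 = 2.9228
y_raw = 3.1092 - 0.15*4.2184 = 2.4764
Step 3: Project onto [0, 3].
x_proj = clip(2.9228) = 2.9228
y_proj = clip(2.4764) = 2.4764
Step 4: Evaluate f.
f(2.9228, 2.4764) = -7.8142


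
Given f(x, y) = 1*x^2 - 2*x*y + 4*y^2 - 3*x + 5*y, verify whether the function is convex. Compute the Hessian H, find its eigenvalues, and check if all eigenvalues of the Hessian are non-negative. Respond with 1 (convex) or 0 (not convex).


The Hessian of f(x,y) = 1*x^2 - 2*x*y + 4*y^2 - 3*x + 5*y is:
H = [[2, -2], [-2, 8]]
Trace = 2 + 8 = 10
Determinant = 2*8 - (-2)^2 = 12
Discriminant = (10)^2 - 4*12 = 52.0
Eigenvalues: lambda_1 = 1.3944, lambda_2 = 8.6056
The function is convex.

1


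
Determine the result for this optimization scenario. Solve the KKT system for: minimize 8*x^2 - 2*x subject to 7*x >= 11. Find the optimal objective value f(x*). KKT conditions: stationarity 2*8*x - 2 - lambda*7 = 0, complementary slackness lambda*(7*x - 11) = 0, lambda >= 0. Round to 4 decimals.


Step 1: Try lambda = 0 (constraint inactive).
x_unc = 2/(2*8) = 0.125
Check: 7*0.125 = 0.875 < 11 -- violated!
Step 2: Constraint must be active: 7*x = 11
x* = 11/7 = 1.5714 (rounded; the exact value 11/7 is used below)
lambda = (2*8*(11/7) - 2)/7 = 3.3061
Step 3: Compute optimal value.
f(x*) = 8*(11/7)^2 - 2*(11/7) = 16.6122


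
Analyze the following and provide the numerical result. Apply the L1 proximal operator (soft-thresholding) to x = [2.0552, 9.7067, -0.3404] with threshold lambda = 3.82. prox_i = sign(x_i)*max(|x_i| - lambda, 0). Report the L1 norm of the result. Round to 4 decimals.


Soft-thresholding with lambda = 3.82:
prox(2.0552) = sign(2.0552)*max(|2.0552| - 3.82, 0) = 0.0
prox(9.7067) = sign(9.7067)*max(|9.7067| - 3.82, 0) = 5.8867
prox(-0.3404) = sign(-0.3404)*max(|-0.3404| - 3.82, 0) = 0.0
prox(x) = [0.0, 5.8867, 0.0]
||prox(x)||_1 = 0.0 + 5.8867 + 0.0 = 5.8867


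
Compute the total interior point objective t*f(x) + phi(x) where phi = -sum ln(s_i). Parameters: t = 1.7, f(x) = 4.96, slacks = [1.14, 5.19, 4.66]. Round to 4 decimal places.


Step 1: Compute log-barrier.
ln values: [0.131, 1.6467, 1.539]
phi = -(0.131 + 1.6467 + 1.539) = -3.3168
Step 2: Compute augmented objective.
t*f(x) = 1.7*4.96 = 8.432
Total = 8.432 - 3.3168 = 5.1152


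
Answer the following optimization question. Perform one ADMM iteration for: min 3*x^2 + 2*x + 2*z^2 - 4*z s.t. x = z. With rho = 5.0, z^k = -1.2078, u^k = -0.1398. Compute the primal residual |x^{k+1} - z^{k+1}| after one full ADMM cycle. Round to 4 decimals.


ADMM iteration with rho = 5.0, z^k = -1.2078, u^k = -0.1398
Step 1: x-update.
Minimize 3*x^2 + 2*x + (5.0/2)*(x + 1.2078 - 0.1398)^2
FOC: (2*3 + 5.0)*x = -2 + 5.0*(-1.2078 + 0.1398)
x^{k+1} = -0.6673
Step 2: z-update.
Minimize 2*z^2 - 4*z + (5.0/2)*(-0.6673 - z - 0.1398)^2
FOC: (2*2 + 5.0)*z = 4 + 5.0*(-0.6673 - 0.1398)
z^{k+1} = -0.0039
Step 3: u-update.
u^{k+1} = -0.1398 - 0.6673 + 0.0039 = -0.8031
Step 4: Primal residual = |-0.6673 + 0.0039| = 0.6633


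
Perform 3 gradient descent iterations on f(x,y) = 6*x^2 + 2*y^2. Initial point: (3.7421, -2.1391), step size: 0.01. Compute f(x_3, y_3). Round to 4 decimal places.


Gradient descent on f(x,y) = 6*x^2 + 2*y^2.
Starting point: (3.7421, -2.1391), alpha = 0.01
Step 1: grad_x = 2*6*3.7421 = 44.9052, grad_y = 2*2*-2.1391 = -8.5564
  x_1 = 3.7421 - 0.01*44.9052 = 3.293
  y_1 = -2.1391 - 0.01*-8.5564 = -2.0535
Step 2: grad_x = 2*6*3.293 = 39.5166, grad_y = 2*2*-2.0535 = -8.2141
  x_2 = 3.293 - 0.01*39.5166 = 2.8979
  y_2 = -2.0535 - 0.01*-8.2141 = -1.9714
Step 3: grad_x = 2*6*2.8979 = 34.7746, grad_y = 2*2*-1.9714 = -7.8856
  x_3 = 2.8979 - 0.01*34.7746 = 2.5501
  y_3 = -1.9714 - 0.01*-7.8856 = -1.8925
f(2.5501, -1.8925) = 6*2.5501^2 + 2*(-1.8925)^2 = 46.1826


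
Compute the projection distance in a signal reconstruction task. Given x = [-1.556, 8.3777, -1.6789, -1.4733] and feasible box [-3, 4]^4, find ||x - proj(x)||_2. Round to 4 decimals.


Project each component onto [-3, 4].
clip(-1.556) = -1.556, clip(8.3777) = 4.0, clip(-1.6789) = -1.6789, clip(-1.4733) = -1.4733
Projection = [-1.556, 4.0, -1.6789, -1.4733]
Squared diffs: [0.0, 19.1643, 0.0, 0.0]
Distance = sqrt(19.1643) = 4.3777


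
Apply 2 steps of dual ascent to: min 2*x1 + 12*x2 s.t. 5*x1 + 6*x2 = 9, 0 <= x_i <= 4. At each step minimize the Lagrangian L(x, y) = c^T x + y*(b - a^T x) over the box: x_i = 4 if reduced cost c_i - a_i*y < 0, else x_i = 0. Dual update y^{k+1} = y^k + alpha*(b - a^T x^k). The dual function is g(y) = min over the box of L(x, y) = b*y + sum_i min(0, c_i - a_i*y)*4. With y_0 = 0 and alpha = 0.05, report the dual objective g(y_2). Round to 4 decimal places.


Dual ascent for LP: min 2*x1 + 12*x2, 5*x1 + 6*x2 = 9, 0 <= x_i <= 4
Step 1: y^k = 0.0, reduced costs: (2.0, 12.0)
  x^k = (0.0, 0.0), subgradient = b - a^T x = 9.0
  y^{k+1} = 0.0 + 0.05*9.0 = 0.45
Step 2: y^k = 0.45, reduced costs: (-0.25, 9.3)
  x^k = (4.0, 0.0), subgradient = b - a^T x = -11.0
  y^{k+1} = 0.45 + 0.05*-11.0 = -0.1
Dual objective at y_2 = -0.1: reduced costs (2.5, 12.6), box minimizer x = (0.0, 0.0)
g(y_2) = b*y + (c1 - a1*y)*x1 + (c2 - a2*y)*x2 = 9*(-0.1) + 2.5*0.0 + 12.6*0.0 = -0.9 + 0.0 + 0.0 = -0.9


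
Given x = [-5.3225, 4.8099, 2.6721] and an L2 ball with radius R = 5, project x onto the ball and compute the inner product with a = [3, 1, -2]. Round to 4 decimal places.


Step 1: Compute ||x|| (intermediates to 6 decimals).
||x|| = sqrt((-5.3225)^2 + 4.8099^2 + 2.6721^2) = 7.655342
Step 2: Project.
Since ||x|| > R, scale = R/||x|| = 5/7.655342 = 0.653139, proj(x) = scale * x
proj(x) = [-3.476332, 3.141533, 1.745253]
Step 3: Dot product.
a^T * proj(x) = 3*(-3.476332) + 1*3.141533 - 2*1.745253 = -10.778


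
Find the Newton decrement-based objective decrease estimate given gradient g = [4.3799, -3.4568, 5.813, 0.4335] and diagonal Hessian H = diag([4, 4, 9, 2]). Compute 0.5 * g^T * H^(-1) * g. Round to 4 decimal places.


Step 1: H is diagonal, so H^(-1) * g = [1.095, -0.8642, 0.6459, 0.2168].
Step 2: g^T H^(-1) g = sum_i g_i^2 / H_ii
  = (4.3799)^2/4 + (-3.4568)^2/4 + (5.813)^2/9 + (0.4335)^2/2
  = 4.7959 + 2.9874 + 3.7546 + 0.094 = 11.6318
Step 3: Objective decrease = 0.5 * g^T H^(-1) g = 5.8159


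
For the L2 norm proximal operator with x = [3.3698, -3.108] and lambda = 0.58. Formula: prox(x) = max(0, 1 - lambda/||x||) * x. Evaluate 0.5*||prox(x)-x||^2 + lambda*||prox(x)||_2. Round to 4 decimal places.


Step 1: Compute ||x||.
||x|| = 4.5842
Step 2: Compute scaling factor.
scale = max(0, 1 - 0.58/4.5842) = 0.8735
Step 3: prox(x) = [2.9435, -2.7148]
||prox(x)|| = 4.0042
Step 4: Proximal objective.
0.5*||prox-x||^2 = 0.1682
lambda*||prox|| = 2.3224
Total = 2.4907


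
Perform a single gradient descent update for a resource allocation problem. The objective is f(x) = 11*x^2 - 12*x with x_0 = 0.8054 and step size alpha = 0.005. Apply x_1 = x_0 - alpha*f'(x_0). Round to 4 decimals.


We compute the gradient at x_0 and apply the update.
f'(x) = 22*x - 12
f'(0.8054) = 22*0.8054 - 12 = 5.7188
x_1 = 0.8054 - 0.005*5.7188 = 0.7768


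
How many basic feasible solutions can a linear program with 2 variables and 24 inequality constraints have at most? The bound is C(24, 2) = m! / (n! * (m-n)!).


Each vertex corresponds to some choice of n active constraints out of m, so the number of vertices is at most C(m, n) = m! / (n!(m-n)!).
m = 24, n = 2
Numerator: 24 * 23
Denominator: 2! = 2
C(24, 2) = 276


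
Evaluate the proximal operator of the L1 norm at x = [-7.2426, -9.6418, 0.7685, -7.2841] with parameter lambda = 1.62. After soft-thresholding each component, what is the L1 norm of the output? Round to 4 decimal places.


Soft-thresholding with lambda = 1.62:
prox(-7.2426) = sign(-7.2426)*max(|-7.2426| - 1.62, 0) = -5.6226
prox(-9.6418) = sign(-9.6418)*max(|-9.6418| - 1.62, 0) = -8.0218
prox(0.7685) = sign(0.7685)*max(|0.7685| - 1.62, 0) = 0.0
prox(-7.2841) = sign(-7.2841)*max(|-7.2841| - 1.62, 0) = -5.6641
prox(x) = [-5.6226, -8.0218, 0.0, -5.6641]
||prox(x)||_1 = 5.6226 + 8.0218 + 0.0 + 5.6641 = 19.3085
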